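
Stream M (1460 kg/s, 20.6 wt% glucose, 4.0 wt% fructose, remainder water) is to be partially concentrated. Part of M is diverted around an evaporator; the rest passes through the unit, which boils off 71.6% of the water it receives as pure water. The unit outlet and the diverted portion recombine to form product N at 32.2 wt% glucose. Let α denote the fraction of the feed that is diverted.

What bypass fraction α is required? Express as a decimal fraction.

0.333

All 1460×0.206 = 300.76 kg/s of glucose reaches N, so N = 300.76/0.322 = 934.04 kg/s and vapour = 525.96 kg/s.
The evaporator receives (1−α)·1460 of feed at 0.754 water and removes 0.716 of that water:
0.716×0.754×(1−α)×1460 = 525.96
(1−α) = 525.96/788.2 = 0.6673;  α = 0.3327.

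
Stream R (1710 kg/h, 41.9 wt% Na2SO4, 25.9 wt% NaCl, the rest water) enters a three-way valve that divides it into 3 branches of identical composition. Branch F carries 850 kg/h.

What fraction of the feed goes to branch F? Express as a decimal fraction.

0.497

Fraction to F = 850/1710 = 0.4971.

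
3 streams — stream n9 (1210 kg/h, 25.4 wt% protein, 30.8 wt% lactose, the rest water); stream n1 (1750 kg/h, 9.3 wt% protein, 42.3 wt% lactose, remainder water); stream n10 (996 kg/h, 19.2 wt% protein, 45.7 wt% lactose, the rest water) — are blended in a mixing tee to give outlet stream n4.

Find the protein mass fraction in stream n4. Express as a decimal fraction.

Total flow out = 1210 + 1750 + 996 = 3956 kg/h.
protein in = 1210×0.254 + 1750×0.093 + 996×0.192 = 661.32 kg/h.
protein mass fraction in n4 = 661.32/3956 = 0.167.

0.167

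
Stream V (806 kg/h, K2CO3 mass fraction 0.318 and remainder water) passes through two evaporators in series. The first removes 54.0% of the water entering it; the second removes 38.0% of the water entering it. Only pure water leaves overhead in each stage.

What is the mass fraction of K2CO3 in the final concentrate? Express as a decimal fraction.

0.620

water in feed = 806×0.682 = 549.69 kg/h.
After stage 1: water left = (1−0.540)×549.69 = 252.86; stream total = 509.17 kg/h.
After stage 2: water left = (1−0.380)×252.86 = 156.77; final concentrate = 413.08 kg/h.
K2CO3 fraction = 256.31/413.08 = 0.620.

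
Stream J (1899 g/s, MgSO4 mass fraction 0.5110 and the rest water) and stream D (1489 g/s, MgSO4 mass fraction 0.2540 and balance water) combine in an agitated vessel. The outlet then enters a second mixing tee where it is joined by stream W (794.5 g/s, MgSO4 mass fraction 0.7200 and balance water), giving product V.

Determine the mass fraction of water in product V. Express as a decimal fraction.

0.5408

Overall, product flow = 4182.5 g/s.
water in = 1899×0.489 + 1489×0.746 + 794.5×0.280 = 2261.9 g/s.
water fraction in V = 0.5408.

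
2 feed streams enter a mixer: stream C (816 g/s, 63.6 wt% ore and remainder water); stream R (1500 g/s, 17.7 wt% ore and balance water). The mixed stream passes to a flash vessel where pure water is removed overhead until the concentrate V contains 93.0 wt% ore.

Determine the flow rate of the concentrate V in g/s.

ore entering = 816×0.636 + 1500×0.177 = 784.48 g/s.
All ore reports to V, so V = 784.48/0.930 = 843.52 g/s.

843.5 g/s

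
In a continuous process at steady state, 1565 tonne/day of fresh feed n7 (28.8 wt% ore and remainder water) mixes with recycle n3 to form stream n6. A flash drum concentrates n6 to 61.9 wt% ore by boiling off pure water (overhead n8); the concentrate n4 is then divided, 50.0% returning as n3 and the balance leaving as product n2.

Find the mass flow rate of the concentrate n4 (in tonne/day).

1456 tonne/day

Overall ore balance (none leaves overhead): ore in fresh feed = ore in product, i.e. 1565×0.288 = (1−0.500)·n4·0.619.
n4 = 450.72/(0.619×0.500) = 1456.3 tonne/day.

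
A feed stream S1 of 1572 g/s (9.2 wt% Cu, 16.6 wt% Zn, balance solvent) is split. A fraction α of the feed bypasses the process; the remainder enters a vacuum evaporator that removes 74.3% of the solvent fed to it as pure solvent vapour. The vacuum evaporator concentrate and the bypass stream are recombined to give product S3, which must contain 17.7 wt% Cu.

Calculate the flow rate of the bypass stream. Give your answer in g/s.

All 1572×0.092 = 144.62 g/s of Cu reaches S3, so S3 = 144.62/0.177 = 817.08 g/s and vapour = 754.92 g/s.
The evaporator receives (1−α)·1572 of feed at 0.742 solvent and removes 0.743 of that solvent:
0.743×0.742×(1−α)×1572 = 754.92
(1−α) = 754.92/866.65 = 0.8711;  α = 0.1289.
Bypass flow = 0.1289×1572 = 202.68 g/s.

202.7 g/s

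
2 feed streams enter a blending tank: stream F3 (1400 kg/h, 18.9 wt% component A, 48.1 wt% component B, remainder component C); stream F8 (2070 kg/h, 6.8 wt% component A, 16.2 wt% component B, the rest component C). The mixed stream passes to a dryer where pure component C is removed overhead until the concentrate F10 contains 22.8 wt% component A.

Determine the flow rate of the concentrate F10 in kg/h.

1778 kg/h

component A entering = 1400×0.189 + 2070×0.068 = 405.36 kg/h.
All component A reports to F10, so F10 = 405.36/0.228 = 1777.9 kg/h.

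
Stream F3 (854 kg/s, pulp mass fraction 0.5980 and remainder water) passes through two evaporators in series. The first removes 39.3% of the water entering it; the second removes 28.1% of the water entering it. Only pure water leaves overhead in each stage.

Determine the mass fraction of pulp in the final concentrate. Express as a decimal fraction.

water in feed = 854×0.402 = 343.31 kg/s.
After stage 1: water left = (1−0.393)×343.31 = 208.39; stream total = 719.08 kg/s.
After stage 2: water left = (1−0.281)×208.39 = 149.83; final concentrate = 660.52 kg/s.
pulp fraction = 510.69/660.52 = 0.7732.

0.7732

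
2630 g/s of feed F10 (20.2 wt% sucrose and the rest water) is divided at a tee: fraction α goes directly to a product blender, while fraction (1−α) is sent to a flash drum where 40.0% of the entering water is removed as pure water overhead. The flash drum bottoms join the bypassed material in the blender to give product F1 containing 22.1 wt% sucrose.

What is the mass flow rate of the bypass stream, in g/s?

All 2630×0.202 = 531.26 g/s of sucrose reaches F1, so F1 = 531.26/0.221 = 2403.9 g/s and vapour = 226.11 g/s.
The evaporator receives (1−α)·2630 of feed at 0.798 water and removes 0.400 of that water:
0.400×0.798×(1−α)×2630 = 226.11
(1−α) = 226.11/839.5 = 0.2693;  α = 0.7307.
Bypass flow = 0.7307×2630 = 1921.6 g/s.

1922 g/s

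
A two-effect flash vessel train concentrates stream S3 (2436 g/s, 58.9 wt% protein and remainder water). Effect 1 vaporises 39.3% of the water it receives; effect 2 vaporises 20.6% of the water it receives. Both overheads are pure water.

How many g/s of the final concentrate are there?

water in feed = 2436×0.411 = 1001.2 g/s.
After stage 1: water left = (1−0.393)×1001.2 = 607.73; stream total = 2042.5 g/s.
After stage 2: water left = (1−0.206)×607.73 = 482.53; final concentrate = 1917.3 g/s.

1917 g/s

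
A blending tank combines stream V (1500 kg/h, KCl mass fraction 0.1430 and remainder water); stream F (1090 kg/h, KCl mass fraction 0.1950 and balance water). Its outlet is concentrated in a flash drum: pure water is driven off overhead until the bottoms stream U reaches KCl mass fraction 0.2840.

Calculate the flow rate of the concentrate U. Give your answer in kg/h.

KCl entering = 1500×0.143 + 1090×0.195 = 427.05 kg/h.
All KCl reports to U, so U = 427.05/0.284 = 1503.7 kg/h.

1504 kg/h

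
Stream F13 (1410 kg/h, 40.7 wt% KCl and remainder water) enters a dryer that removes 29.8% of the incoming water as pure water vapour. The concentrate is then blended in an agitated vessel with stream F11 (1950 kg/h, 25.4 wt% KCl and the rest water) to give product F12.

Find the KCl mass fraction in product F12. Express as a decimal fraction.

0.344

Vapour removed = 0.298×0.593×1410 = 249.17 kg/h; concentrate = 1160.8 kg/h.
KCl reaching the mixer = 573.87 (from concentrate) + 1950×0.254 = 1069.2 kg/h.
Product flow = 1160.8 + 1950 = 3110.8 kg/h; KCl fraction = 0.344.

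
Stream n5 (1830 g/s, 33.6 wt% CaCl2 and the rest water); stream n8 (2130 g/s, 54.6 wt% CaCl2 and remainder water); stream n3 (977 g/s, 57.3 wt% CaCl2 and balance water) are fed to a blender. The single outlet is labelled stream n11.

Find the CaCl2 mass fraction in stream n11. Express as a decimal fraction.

0.474

Total flow out = 1830 + 2130 + 977 = 4937 g/s.
CaCl2 in = 1830×0.336 + 2130×0.546 + 977×0.573 = 2337.7 g/s.
CaCl2 mass fraction in n11 = 2337.7/4937 = 0.474.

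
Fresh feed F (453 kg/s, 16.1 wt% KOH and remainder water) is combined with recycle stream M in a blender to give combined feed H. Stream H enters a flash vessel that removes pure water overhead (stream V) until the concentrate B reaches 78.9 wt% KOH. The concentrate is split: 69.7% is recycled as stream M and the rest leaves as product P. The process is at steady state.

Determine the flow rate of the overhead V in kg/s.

360.6 kg/s

Overall KOH balance (none leaves overhead): KOH in fresh feed = KOH in product, i.e. 453×0.161 = (1−0.697)·B·0.789.
B = 72.933/(0.789×0.303) = 305.07 kg/s.
Recycle M = 0.697×305.07 = 212.64 kg/s.
Combined feed H = 453 + 212.64 = 665.64 kg/s.
Overhead V = H − B = 665.64 − 305.07 = 360.56 kg/s.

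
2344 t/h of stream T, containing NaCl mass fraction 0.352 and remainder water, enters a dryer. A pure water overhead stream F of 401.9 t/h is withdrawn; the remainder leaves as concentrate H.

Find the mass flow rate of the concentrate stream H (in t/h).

1942 t/h

Concentrate = 2344 − 401.9 = 1942.1 t/h.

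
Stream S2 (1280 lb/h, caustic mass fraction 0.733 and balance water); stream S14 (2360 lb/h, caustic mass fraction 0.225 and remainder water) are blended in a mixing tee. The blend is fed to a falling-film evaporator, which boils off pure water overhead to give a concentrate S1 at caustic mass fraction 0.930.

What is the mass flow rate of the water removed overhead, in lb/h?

2060 lb/h

caustic entering = 1280×0.733 + 2360×0.225 = 1469.2 lb/h.
All caustic reports to S1, so S1 = 1469.2/0.930 = 1579.8 lb/h.
Total feed = 3640 lb/h; overhead = 3640 − 1579.8 = 2060.2 lb/h.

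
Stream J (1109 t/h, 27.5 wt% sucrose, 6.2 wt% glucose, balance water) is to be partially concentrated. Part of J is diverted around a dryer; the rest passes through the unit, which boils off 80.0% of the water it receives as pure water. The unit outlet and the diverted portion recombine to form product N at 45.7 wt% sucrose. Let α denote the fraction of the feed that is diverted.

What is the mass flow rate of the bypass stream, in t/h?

All 1109×0.275 = 304.98 t/h of sucrose reaches N, so N = 304.98/0.457 = 667.34 t/h and vapour = 441.66 t/h.
The evaporator receives (1−α)·1109 of feed at 0.663 water and removes 0.800 of that water:
0.800×0.663×(1−α)×1109 = 441.66
(1−α) = 441.66/588.21 = 0.7508;  α = 0.2492.
Bypass flow = 0.2492×1109 = 276.31 t/h.

276.3 t/h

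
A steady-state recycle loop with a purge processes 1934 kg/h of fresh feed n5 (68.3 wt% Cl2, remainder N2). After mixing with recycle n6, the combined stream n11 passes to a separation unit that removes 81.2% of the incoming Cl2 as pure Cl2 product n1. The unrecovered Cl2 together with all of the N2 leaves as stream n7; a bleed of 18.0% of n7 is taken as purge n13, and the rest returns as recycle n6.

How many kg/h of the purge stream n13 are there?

665.9 kg/h

N2 enters only via n5 and leaves only via the purge: 1934×0.317 = 0.180×(N2 in n7), and the separation unit passes all N2, so N2 in n11 = N2 in n7 = 3406 kg/h.
Cl2 in n11: m_A = 1934×0.683 + (1−0.180)·(1−0.812)·m_A, so m_A = 1320.9/0.8458 = 1561.7 kg/h.
n7 = (1−0.812)×1561.7 + 3406 = 3699.6 kg/h.
Purge n13 = 0.180×3699.6 = 665.92 kg/h.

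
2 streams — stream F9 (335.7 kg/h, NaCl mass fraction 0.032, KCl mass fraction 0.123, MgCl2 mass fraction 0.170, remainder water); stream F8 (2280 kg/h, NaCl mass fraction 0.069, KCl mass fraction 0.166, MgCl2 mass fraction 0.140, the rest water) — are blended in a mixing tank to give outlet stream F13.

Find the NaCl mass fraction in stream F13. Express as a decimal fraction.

0.064

Total flow out = 335.7 + 2280 = 2615.7 kg/h.
NaCl in = 335.7×0.032 + 2280×0.069 = 168.06 kg/h.
NaCl mass fraction in F13 = 168.06/2615.7 = 0.064.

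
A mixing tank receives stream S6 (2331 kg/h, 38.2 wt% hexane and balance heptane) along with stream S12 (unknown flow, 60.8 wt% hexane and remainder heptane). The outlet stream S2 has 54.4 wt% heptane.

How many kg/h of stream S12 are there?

Let S12 be the unknown flow. Total out = 2331 + S12.
heptane balance: 1440.6 + 0.392·S12 = 0.544·(2331 + S12)
(0.392 − 0.544)·S12 = 0.544×2331 − 1440.6 = -172.49
S12 = -172.49 / -0.152 = 1134.8 kg/h

1135 kg/h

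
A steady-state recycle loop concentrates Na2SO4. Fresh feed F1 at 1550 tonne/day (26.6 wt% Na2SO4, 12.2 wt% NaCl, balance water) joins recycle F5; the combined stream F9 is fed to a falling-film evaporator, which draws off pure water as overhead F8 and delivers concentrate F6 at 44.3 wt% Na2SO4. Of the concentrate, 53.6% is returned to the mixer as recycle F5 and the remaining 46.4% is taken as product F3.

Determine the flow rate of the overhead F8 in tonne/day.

619.3 tonne/day

Overall Na2SO4 balance (none leaves overhead): Na2SO4 in fresh feed = Na2SO4 in product, i.e. 1550×0.266 = (1−0.536)·F6·0.443.
F6 = 412.3/(0.443×0.464) = 2005.8 tonne/day.
Recycle F5 = 0.536×2005.8 = 1075.1 tonne/day.
Combined feed F9 = 1550 + 1075.1 = 2625.1 tonne/day.
Overhead F8 = F9 − F6 = 2625.1 − 2005.8 = 619.3 tonne/day.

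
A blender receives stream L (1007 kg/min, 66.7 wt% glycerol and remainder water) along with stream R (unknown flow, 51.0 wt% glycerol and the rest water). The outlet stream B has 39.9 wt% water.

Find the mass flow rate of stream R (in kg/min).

730.4 kg/min

Let R be the unknown flow. Total out = 1007 + R.
water balance: 335.33 + 0.490·R = 0.399·(1007 + R)
(0.490 − 0.399)·R = 0.399×1007 − 335.33 = 66.462
R = 66.462 / 0.091 = 730.35 kg/min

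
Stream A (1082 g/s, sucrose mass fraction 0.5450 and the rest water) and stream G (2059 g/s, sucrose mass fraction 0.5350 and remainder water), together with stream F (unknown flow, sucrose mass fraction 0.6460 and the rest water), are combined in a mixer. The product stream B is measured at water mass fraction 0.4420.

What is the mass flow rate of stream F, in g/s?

Let F be the unknown flow. Total out = 3141 + F.
water balance: 1449.7 + 0.354·F = 0.442·(3141 + F)
(0.354 − 0.442)·F = 0.442×3141 − 1449.7 = -61.423
F = -61.423 / -0.088 = 697.99 g/s

698 g/s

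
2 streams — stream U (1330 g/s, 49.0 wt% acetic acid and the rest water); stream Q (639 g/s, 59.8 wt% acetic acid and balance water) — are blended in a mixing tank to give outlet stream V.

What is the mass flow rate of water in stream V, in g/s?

935.2 g/s

water out = water in = 1330×0.510 + 639×0.402 = 935.18 g/s.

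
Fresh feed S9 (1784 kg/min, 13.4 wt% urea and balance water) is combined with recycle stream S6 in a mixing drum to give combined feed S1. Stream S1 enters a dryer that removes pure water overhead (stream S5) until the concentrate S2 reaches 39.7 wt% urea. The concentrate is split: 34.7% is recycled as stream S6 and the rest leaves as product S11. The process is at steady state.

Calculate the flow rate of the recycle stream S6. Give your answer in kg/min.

320 kg/min

Overall urea balance (none leaves overhead): urea in fresh feed = urea in product, i.e. 1784×0.134 = (1−0.347)·S2·0.397.
S2 = 239.06/(0.397×0.653) = 922.14 kg/min.
Recycle S6 = 0.347×922.14 = 319.98 kg/min.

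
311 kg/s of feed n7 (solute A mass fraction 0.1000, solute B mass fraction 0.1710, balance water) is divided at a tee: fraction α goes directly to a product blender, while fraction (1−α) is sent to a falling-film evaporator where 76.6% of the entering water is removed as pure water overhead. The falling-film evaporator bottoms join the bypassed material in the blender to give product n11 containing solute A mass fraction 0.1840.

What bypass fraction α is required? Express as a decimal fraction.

0.182

All 311×0.100 = 31.1 kg/s of solute A reaches n11, so n11 = 31.1/0.184 = 169.02 kg/s and vapour = 141.98 kg/s.
The evaporator receives (1−α)·311 of feed at 0.729 water and removes 0.766 of that water:
0.766×0.729×(1−α)×311 = 141.98
(1−α) = 141.98/173.67 = 0.8175;  α = 0.1825.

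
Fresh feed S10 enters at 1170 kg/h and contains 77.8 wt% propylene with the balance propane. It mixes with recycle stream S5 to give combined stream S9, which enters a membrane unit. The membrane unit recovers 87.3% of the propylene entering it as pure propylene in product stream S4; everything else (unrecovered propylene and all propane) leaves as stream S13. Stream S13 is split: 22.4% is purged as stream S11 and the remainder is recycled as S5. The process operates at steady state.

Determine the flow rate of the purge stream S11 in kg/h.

288.5 kg/h

propane enters only via S10 and leaves only via the purge: 1170×0.222 = 0.224×(propane in S13), and the membrane unit passes all propane, so propane in S9 = propane in S13 = 1159.6 kg/h.
propylene in S9: m_A = 1170×0.778 + (1−0.224)·(1−0.873)·m_A, so m_A = 910.26/0.9014 = 1009.8 kg/h.
S13 = (1−0.873)×1009.8 + 1159.6 = 1287.8 kg/h.
Purge S11 = 0.224×1287.8 = 288.47 kg/h.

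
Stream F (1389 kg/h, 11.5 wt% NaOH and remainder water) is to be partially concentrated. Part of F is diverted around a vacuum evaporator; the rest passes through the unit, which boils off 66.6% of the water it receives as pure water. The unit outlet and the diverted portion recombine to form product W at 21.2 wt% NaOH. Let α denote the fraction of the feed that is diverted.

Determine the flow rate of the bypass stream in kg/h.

All 1389×0.115 = 159.74 kg/h of NaOH reaches W, so W = 159.74/0.212 = 753.47 kg/h and vapour = 635.53 kg/h.
The evaporator receives (1−α)·1389 of feed at 0.885 water and removes 0.666 of that water:
0.666×0.885×(1−α)×1389 = 635.53
(1−α) = 635.53/818.69 = 0.7763;  α = 0.2237.
Bypass flow = 0.2237×1389 = 310.75 kg/h.

310.7 kg/h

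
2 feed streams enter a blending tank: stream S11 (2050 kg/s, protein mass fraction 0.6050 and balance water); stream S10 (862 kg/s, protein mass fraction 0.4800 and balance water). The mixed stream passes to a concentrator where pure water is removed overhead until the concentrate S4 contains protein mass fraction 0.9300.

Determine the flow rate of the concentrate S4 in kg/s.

1779 kg/s

protein entering = 2050×0.605 + 862×0.480 = 1654 kg/s.
All protein reports to S4, so S4 = 1654/0.930 = 1778.5 kg/s.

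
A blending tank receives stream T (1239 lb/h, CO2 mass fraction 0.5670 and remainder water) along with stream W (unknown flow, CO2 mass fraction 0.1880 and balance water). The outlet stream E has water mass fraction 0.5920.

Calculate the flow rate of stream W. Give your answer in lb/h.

895.5 lb/h

Let W be the unknown flow. Total out = 1239 + W.
water balance: 536.49 + 0.812·W = 0.592·(1239 + W)
(0.812 − 0.592)·W = 0.592×1239 − 536.49 = 197
W = 197 / 0.220 = 895.46 lb/h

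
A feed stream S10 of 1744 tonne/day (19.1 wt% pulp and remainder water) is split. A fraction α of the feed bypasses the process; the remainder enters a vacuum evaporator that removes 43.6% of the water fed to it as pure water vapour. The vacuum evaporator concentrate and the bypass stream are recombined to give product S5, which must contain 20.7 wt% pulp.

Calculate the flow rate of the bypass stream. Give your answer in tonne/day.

1362 tonne/day

All 1744×0.191 = 333.1 tonne/day of pulp reaches S5, so S5 = 333.1/0.207 = 1609.2 tonne/day and vapour = 134.8 tonne/day.
The evaporator receives (1−α)·1744 of feed at 0.809 water and removes 0.436 of that water:
0.436×0.809×(1−α)×1744 = 134.8
(1−α) = 134.8/615.15 = 0.2191;  α = 0.7809.
Bypass flow = 0.7809×1744 = 1361.8 tonne/day.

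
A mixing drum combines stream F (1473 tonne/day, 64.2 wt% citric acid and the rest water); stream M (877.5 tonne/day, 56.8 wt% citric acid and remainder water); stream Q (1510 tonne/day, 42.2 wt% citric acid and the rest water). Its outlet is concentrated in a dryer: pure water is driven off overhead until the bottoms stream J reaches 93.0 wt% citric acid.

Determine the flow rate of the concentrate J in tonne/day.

2238 tonne/day

citric acid entering = 1473×0.642 + 877.5×0.568 + 1510×0.422 = 2081.3 tonne/day.
All citric acid reports to J, so J = 2081.3/0.930 = 2238 tonne/day.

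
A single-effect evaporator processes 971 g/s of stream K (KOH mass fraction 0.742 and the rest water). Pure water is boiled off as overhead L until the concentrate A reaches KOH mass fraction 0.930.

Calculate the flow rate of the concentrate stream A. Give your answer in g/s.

KOH is conserved: 971×0.742 = 720.48 g/s all reports to the concentrate.
Concentrate = 720.48/(target fraction) = 774.71 g/s.

774.7 g/s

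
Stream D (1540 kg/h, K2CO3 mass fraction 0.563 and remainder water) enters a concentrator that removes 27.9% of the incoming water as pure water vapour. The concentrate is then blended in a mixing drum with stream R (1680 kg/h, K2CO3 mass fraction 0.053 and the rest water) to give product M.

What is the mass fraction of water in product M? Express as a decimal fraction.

0.685

Vapour removed = 0.279×0.437×1540 = 187.76 kg/h; concentrate = 1352.2 kg/h.
water reaching the mixer = 485.22 (from concentrate) + 1680×0.947 = 2076.2 kg/h.
Product flow = 1352.2 + 1680 = 3032.2 kg/h; water fraction = 0.685.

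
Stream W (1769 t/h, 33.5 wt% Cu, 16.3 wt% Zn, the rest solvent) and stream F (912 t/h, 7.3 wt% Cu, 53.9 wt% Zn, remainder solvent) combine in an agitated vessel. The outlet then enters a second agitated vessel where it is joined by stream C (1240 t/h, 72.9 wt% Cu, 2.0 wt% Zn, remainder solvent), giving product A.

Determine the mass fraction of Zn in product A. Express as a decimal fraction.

0.2052

Overall, product flow = 3921 t/h.
Zn in = 1769×0.163 + 912×0.539 + 1240×0.020 = 804.72 t/h.
Zn fraction in A = 0.2052.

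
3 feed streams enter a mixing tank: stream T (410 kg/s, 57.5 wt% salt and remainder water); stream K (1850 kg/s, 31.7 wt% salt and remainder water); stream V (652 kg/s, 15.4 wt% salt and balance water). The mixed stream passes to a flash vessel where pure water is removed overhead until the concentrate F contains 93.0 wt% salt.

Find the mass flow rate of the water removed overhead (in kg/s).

salt entering = 410×0.575 + 1850×0.317 + 652×0.154 = 922.61 kg/s.
All salt reports to F, so F = 922.61/0.930 = 992.05 kg/s.
Total feed = 2912 kg/s; overhead = 2912 − 992.05 = 1919.9 kg/s.

1920 kg/s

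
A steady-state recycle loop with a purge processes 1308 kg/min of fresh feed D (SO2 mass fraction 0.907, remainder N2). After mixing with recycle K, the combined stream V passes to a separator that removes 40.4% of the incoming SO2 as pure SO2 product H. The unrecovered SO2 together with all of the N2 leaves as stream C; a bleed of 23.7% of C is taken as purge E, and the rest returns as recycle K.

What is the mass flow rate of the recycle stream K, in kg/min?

N2 enters only via D and leaves only via the purge: 1308×0.093 = 0.237×(N2 in C), and the separator passes all N2, so N2 in V = N2 in C = 513.27 kg/min.
SO2 in V: m_A = 1308×0.907 + (1−0.237)·(1−0.404)·m_A, so m_A = 1186.4/0.5453 = 2175.8 kg/min.
C = (1−0.404)×2175.8 + 513.27 = 1810 kg/min.
Recycle K = (1−0.237)×1810 = 1381.1 kg/min.

1381 kg/min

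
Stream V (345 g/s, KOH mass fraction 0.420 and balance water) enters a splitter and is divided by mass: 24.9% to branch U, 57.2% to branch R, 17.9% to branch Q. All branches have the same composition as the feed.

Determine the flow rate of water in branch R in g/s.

114.5 g/s

Branch R total = 0.572×345 = 197.34 g/s.
water in R = 0.580×197.34 = 114.46 g/s.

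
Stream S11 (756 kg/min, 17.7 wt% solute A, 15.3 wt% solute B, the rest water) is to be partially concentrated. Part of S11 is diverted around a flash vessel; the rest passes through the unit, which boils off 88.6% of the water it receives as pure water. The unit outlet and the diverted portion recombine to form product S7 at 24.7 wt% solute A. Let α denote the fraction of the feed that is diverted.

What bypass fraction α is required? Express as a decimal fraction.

0.523

All 756×0.177 = 133.81 kg/min of solute A reaches S7, so S7 = 133.81/0.247 = 541.75 kg/min and vapour = 214.25 kg/min.
The evaporator receives (1−α)·756 of feed at 0.670 water and removes 0.886 of that water:
0.886×0.670×(1−α)×756 = 214.25
(1−α) = 214.25/448.78 = 0.4774;  α = 0.5226.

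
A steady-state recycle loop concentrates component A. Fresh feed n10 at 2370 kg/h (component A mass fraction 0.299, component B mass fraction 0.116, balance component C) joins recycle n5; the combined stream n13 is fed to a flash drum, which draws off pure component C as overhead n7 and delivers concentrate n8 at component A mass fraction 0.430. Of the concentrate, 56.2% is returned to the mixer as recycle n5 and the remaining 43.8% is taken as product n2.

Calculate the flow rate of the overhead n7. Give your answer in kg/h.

Overall component A balance (none leaves overhead): component A in fresh feed = component A in product, i.e. 2370×0.299 = (1−0.562)·n8·0.430.
n8 = 708.63/(0.430×0.438) = 3762.5 kg/h.
Recycle n5 = 0.562×3762.5 = 2114.5 kg/h.
Combined feed n13 = 2370 + 2114.5 = 4484.5 kg/h.
Overhead n7 = n13 − n8 = 4484.5 − 3762.5 = 722.02 kg/h.

722 kg/h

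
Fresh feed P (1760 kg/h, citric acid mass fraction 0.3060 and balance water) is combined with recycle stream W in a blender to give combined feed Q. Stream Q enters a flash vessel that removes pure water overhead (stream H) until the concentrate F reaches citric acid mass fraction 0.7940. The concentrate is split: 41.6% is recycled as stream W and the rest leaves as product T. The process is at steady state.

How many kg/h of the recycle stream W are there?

483.2 kg/h

Overall citric acid balance (none leaves overhead): citric acid in fresh feed = citric acid in product, i.e. 1760×0.306 = (1−0.416)·F·0.794.
F = 538.56/(0.794×0.584) = 1161.5 kg/h.
Recycle W = 0.416×1161.5 = 483.16 kg/h.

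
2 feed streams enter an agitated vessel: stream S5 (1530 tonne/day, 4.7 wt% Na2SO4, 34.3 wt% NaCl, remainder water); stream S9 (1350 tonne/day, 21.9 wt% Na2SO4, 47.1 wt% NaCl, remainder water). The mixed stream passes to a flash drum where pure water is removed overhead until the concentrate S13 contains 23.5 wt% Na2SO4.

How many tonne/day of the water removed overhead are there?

1316 tonne/day

Na2SO4 entering = 1530×0.047 + 1350×0.219 = 367.56 tonne/day.
All Na2SO4 reports to S13, so S13 = 367.56/0.235 = 1564.1 tonne/day.
Total feed = 2880 tonne/day; overhead = 2880 − 1564.1 = 1315.9 tonne/day.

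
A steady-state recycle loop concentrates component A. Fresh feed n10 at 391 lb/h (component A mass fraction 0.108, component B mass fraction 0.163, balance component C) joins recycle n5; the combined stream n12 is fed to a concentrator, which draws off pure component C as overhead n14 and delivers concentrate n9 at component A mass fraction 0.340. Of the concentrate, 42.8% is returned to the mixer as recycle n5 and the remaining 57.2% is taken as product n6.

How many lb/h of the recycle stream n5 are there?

92.93 lb/h

Overall component A balance (none leaves overhead): component A in fresh feed = component A in product, i.e. 391×0.108 = (1−0.428)·n9·0.340.
n9 = 42.228/(0.340×0.572) = 217.13 lb/h.
Recycle n5 = 0.428×217.13 = 92.933 lb/h.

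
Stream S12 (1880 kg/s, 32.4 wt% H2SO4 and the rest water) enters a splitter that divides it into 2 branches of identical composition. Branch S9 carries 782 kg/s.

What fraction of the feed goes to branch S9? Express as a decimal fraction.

Fraction to S9 = 782/1880 = 0.4160.

0.416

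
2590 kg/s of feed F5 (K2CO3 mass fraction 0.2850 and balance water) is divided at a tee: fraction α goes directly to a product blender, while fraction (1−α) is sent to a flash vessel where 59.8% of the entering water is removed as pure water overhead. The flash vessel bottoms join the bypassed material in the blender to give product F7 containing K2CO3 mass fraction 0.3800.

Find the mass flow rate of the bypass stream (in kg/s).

All 2590×0.285 = 738.15 kg/s of K2CO3 reaches F7, so F7 = 738.15/0.380 = 1942.5 kg/s and vapour = 647.5 kg/s.
The evaporator receives (1−α)·2590 of feed at 0.715 water and removes 0.598 of that water:
0.598×0.715×(1−α)×2590 = 647.5
(1−α) = 647.5/1107.4 = 0.5847;  α = 0.4153.
Bypass flow = 0.4153×2590 = 1075.6 kg/s.

1076 kg/s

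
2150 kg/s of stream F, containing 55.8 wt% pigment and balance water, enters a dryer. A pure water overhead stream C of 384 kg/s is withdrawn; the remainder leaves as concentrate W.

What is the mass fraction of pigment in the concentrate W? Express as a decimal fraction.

pigment is not removed: 2150×0.558 = 1199.7 kg/s of pigment enters W.
Concentrate = 2150 − 384 = 1766 kg/s.
Mass fraction = 1199.7/1766 = 0.679.

0.679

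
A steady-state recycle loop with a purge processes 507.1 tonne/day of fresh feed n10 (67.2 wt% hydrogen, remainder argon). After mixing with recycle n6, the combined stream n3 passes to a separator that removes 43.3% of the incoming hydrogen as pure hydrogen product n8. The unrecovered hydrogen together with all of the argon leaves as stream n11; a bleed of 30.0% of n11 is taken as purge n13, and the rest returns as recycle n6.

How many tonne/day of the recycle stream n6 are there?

argon enters only via n10 and leaves only via the purge: 507.1×0.328 = 0.300×(argon in n11), and the separator passes all argon, so argon in n3 = argon in n11 = 554.43 tonne/day.
hydrogen in n3: m_A = 507.1×0.672 + (1−0.300)·(1−0.433)·m_A, so m_A = 340.77/0.6031 = 565.03 tonne/day.
n11 = (1−0.433)×565.03 + 554.43 = 874.8 tonne/day.
Recycle n6 = (1−0.300)×874.8 = 612.36 tonne/day.

612.4 tonne/day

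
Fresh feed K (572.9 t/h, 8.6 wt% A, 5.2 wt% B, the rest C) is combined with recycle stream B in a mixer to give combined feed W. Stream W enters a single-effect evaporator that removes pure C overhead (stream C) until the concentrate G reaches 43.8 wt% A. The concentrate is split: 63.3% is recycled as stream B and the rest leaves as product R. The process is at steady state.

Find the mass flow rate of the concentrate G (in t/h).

306.5 t/h

Overall A balance (none leaves overhead): A in fresh feed = A in product, i.e. 572.9×0.086 = (1−0.633)·G·0.438.
G = 49.269/(0.438×0.367) = 306.5 t/h.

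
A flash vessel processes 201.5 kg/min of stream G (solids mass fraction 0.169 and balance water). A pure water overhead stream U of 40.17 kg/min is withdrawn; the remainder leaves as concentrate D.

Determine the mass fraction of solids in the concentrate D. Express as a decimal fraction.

solids is not removed: 201.5×0.169 = 34.053 kg/min of solids enters D.
Concentrate = 201.5 − 40.17 = 161.33 kg/min.
Mass fraction = 34.053/161.33 = 0.211.

0.211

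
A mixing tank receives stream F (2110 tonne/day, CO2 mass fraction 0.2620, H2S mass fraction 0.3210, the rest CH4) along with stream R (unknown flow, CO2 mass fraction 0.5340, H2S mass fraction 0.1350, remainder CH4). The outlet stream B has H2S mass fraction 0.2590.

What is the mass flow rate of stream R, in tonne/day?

Let R be the unknown flow. Total out = 2110 + R.
H2S balance: 677.31 + 0.135·R = 0.259·(2110 + R)
(0.135 − 0.259)·R = 0.259×2110 − 677.31 = -130.82
R = -130.82 / -0.124 = 1055 tonne/day

1055 tonne/day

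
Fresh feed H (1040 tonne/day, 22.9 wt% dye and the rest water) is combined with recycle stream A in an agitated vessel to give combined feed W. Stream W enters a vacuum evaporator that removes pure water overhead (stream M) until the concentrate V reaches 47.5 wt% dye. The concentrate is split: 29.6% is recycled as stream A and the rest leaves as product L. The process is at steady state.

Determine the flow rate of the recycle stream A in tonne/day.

Overall dye balance (none leaves overhead): dye in fresh feed = dye in product, i.e. 1040×0.229 = (1−0.296)·V·0.475.
V = 238.16/(0.475×0.704) = 712.2 tonne/day.
Recycle A = 0.296×712.2 = 210.81 tonne/day.

210.8 tonne/day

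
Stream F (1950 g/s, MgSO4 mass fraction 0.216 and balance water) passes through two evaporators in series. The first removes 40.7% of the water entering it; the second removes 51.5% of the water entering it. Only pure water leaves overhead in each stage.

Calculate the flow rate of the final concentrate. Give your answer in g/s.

water in feed = 1950×0.784 = 1528.8 g/s.
After stage 1: water left = (1−0.407)×1528.8 = 906.58; stream total = 1327.8 g/s.
After stage 2: water left = (1−0.515)×906.58 = 439.69; final concentrate = 860.89 g/s.

860.9 g/s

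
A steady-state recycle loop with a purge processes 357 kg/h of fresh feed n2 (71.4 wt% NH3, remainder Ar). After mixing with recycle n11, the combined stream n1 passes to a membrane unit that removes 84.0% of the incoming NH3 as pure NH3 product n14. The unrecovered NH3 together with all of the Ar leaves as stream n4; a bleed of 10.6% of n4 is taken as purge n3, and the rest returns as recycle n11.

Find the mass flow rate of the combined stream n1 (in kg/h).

1261 kg/h

Ar enters only via n2 and leaves only via the purge: 357×0.286 = 0.106×(Ar in n4), and the membrane unit passes all Ar, so Ar in n1 = Ar in n4 = 963.23 kg/h.
NH3 in n1: m_A = 357×0.714 + (1−0.106)·(1−0.840)·m_A, so m_A = 254.9/0.8570 = 297.44 kg/h.
n1 = 297.44 + 963.23 = 1260.7 kg/h.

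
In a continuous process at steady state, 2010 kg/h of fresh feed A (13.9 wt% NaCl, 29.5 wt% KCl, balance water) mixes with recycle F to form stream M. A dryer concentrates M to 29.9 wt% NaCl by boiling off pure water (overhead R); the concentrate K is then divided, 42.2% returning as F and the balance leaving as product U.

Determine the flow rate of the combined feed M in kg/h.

Overall NaCl balance (none leaves overhead): NaCl in fresh feed = NaCl in product, i.e. 2010×0.139 = (1−0.422)·K·0.299.
K = 279.39/(0.299×0.578) = 1616.6 kg/h.
Recycle F = 0.422×1616.6 = 682.22 kg/h.
Combined feed M = 2010 + 682.22 = 2692.2 kg/h.

2692 kg/h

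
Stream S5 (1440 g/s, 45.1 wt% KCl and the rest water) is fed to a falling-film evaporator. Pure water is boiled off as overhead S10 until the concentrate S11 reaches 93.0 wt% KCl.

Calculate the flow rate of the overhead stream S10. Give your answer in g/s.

KCl is conserved: 1440×0.451 = 649.44 g/s all reports to the concentrate.
Concentrate = 649.44/(target fraction) = 698.32 g/s.
Overhead = 1440 − 698.32 = 741.68 g/s.

741.7 g/s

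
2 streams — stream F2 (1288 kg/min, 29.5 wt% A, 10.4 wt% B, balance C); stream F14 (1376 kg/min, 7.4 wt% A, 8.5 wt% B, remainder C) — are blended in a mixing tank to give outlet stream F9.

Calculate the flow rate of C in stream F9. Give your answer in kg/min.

1931 kg/min

C out = C in = 1288×0.601 + 1376×0.841 = 1931.3 kg/min.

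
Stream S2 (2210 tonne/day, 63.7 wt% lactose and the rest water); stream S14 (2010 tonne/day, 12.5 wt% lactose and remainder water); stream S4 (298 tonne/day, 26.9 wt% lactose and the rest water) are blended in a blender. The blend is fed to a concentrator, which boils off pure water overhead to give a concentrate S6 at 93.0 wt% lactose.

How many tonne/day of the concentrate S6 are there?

lactose entering = 2210×0.637 + 2010×0.125 + 298×0.269 = 1739.2 tonne/day.
All lactose reports to S6, so S6 = 1739.2/0.930 = 1870.1 tonne/day.

1870 tonne/day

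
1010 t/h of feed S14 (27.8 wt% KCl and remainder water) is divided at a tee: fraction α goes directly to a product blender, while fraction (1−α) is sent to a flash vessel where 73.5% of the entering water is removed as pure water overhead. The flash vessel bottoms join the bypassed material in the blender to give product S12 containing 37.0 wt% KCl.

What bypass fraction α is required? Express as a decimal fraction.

0.531

All 1010×0.278 = 280.78 t/h of KCl reaches S12, so S12 = 280.78/0.370 = 758.86 t/h and vapour = 251.14 t/h.
The evaporator receives (1−α)·1010 of feed at 0.722 water and removes 0.735 of that water:
0.735×0.722×(1−α)×1010 = 251.14
(1−α) = 251.14/535.98 = 0.4686;  α = 0.5314.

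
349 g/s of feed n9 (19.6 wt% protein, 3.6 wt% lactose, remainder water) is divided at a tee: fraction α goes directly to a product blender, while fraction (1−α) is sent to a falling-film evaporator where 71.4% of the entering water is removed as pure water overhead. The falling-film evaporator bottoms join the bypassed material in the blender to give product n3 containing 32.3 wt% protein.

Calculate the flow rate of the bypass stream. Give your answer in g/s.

All 349×0.196 = 68.404 g/s of protein reaches n3, so n3 = 68.404/0.323 = 211.78 g/s and vapour = 137.22 g/s.
The evaporator receives (1−α)·349 of feed at 0.768 water and removes 0.714 of that water:
0.714×0.768×(1−α)×349 = 137.22
(1−α) = 137.22/191.37 = 0.7170;  α = 0.2830.
Bypass flow = 0.2830×349 = 98.754 g/s.

98.75 g/s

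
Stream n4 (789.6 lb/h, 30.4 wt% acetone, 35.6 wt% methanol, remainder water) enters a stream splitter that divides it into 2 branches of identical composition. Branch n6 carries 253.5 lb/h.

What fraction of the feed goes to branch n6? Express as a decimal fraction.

0.321

Fraction to n6 = 253.5/789.6 = 0.3210.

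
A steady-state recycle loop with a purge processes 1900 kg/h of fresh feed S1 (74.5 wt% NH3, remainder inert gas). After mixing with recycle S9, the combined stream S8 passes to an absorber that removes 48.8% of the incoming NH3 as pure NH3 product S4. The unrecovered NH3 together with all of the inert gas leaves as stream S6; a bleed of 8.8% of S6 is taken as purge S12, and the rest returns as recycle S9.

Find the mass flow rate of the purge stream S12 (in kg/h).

inert gas enters only via S1 and leaves only via the purge: 1900×0.255 = 0.088×(inert gas in S6), and the absorber passes all inert gas, so inert gas in S8 = inert gas in S6 = 5505.7 kg/h.
NH3 in S8: m_A = 1900×0.745 + (1−0.088)·(1−0.488)·m_A, so m_A = 1415.5/0.5331 = 2655.4 kg/h.
S6 = (1−0.488)×2655.4 + 5505.7 = 6865.3 kg/h.
Purge S12 = 0.088×6865.3 = 604.14 kg/h.

604.1 kg/h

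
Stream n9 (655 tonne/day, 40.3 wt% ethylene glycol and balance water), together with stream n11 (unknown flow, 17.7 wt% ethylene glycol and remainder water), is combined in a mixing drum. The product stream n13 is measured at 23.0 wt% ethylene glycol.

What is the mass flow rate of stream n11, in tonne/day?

Let n11 be the unknown flow. Total out = 655 + n11.
ethylene glycol balance: 263.97 + 0.177·n11 = 0.230·(655 + n11)
(0.177 − 0.230)·n11 = 0.230×655 − 263.97 = -113.32
n11 = -113.32 / -0.053 = 2138 tonne/day

2138 tonne/day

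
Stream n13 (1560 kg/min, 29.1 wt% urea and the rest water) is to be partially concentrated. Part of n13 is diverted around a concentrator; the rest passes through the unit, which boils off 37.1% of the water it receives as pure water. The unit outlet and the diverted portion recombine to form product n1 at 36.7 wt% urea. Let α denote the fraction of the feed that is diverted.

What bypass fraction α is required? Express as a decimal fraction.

All 1560×0.291 = 453.96 kg/min of urea reaches n1, so n1 = 453.96/0.367 = 1236.9 kg/min and vapour = 323.05 kg/min.
The evaporator receives (1−α)·1560 of feed at 0.709 water and removes 0.371 of that water:
0.371×0.709×(1−α)×1560 = 323.05
(1−α) = 323.05/410.34 = 0.7873;  α = 0.2127.

0.213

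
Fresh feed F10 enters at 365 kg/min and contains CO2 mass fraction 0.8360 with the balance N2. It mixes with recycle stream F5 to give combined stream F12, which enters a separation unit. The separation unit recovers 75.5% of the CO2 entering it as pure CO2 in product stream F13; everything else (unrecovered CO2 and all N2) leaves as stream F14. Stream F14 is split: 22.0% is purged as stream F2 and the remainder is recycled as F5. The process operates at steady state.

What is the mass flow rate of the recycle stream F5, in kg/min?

N2 enters only via F10 and leaves only via the purge: 365×0.164 = 0.220×(N2 in F14), and the separation unit passes all N2, so N2 in F12 = N2 in F14 = 272.09 kg/min.
CO2 in F12: m_A = 365×0.836 + (1−0.220)·(1−0.755)·m_A, so m_A = 305.14/0.8089 = 377.23 kg/min.
F14 = (1−0.755)×377.23 + 272.09 = 364.51 kg/min.
Recycle F5 = (1−0.220)×364.51 = 284.32 kg/min.

284.3 kg/min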